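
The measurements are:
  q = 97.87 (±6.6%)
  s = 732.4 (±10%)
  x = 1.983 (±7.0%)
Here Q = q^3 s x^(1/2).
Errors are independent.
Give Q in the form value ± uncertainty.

For a monomial Q ∝ q^3, s, x^(1/2), fractional errors add in quadrature:
  (3·δq/q)² = (3×0.0660)² = 0.0392;  (1·δs/s)² = (1×0.100)² = 0.0100;  (½·δx/x)² = (0.5×0.0700)² = 0.00123
δQ/Q = √(0.0504) = 0.225
Q = 9.668e+08, so δQ = 0.225 × 9.668e+08 = 2.17e+08.

(9.668 ± 2.17) × 10^8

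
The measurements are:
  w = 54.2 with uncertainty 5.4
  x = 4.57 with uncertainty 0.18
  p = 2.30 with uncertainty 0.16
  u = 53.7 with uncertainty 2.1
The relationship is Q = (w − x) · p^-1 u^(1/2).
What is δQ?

Let h = w − x = 49.6. δh = √(δw² + δx²) = √(29.2 + 0.0324) = 5.40, so δh/h = 0.109.
Q is then a monomial in h, p, u:
δQ/Q = √((δh/h)² + (-1·δp/p)² + (½·δu/u)²) = √(0.0119 + 0.00484 + 0.000382) = 0.131
Q = 158, so δQ = 0.131 × 158 = 20.7.

20.7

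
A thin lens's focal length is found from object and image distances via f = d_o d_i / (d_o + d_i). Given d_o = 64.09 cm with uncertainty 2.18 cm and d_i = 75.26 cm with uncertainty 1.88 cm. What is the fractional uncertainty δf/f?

∂f/∂d_o = (d_i/(d_o+d_i))² = 0.292;  ∂f/∂d_i = (d_o/(d_o+d_i))² = 0.212
δf = √((∂f/∂d_o · δd_o)² + (∂f/∂d_i · δd_i)²) = √(0.404 + 0.158) = 0.750 cm
f = 34.61 cm, so δf/f = 0.750/34.61 = 0.0217.

0.0217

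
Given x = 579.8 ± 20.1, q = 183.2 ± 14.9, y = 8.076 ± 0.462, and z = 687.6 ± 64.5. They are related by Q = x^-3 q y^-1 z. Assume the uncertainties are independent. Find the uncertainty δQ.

For a monomial Q ∝ x^-3, q, y^-1, z, fractional errors add in quadrature:
  (-3·δx/x)² = (-3×0.0347)² = 0.0108;  (1·δq/q)² = (1×0.0813)² = 0.00661;  (-1·δy/y)² = (-1×0.0572)² = 0.00327;  (1·δz/z)² = (1×0.0938)² = 0.00880
δQ/Q = √(0.0295) = 0.172
Q = 8.003e-05, so δQ = 0.172 × 8.003e-05 = 1.37e-05.

1.37e-05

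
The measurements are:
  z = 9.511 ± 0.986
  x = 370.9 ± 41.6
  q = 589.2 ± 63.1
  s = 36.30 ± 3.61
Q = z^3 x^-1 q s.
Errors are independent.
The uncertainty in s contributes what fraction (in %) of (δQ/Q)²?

7.57%

(δQ/Q)² = (3·δz/z)² + (-1·δx/x)² + (1·δq/q)² + (1·δs/s)²
  z term: (3×0.104)² = 0.0967
  x term: (-1×0.112)² = 0.0126
  q term: (1×0.107)² = 0.0115
  s term: (1×0.0994)² = 0.00989
Total = 0.131. Share from s = 0.00989/0.131 = 0.0757.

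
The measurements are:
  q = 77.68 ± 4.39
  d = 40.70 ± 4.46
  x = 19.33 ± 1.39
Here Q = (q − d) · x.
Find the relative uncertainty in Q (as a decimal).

Let u = q − d = 36.98. δu = √(δq² + δd²) = √(19.3 + 19.9) = 6.26, so δu/u = 0.169.
Q is then a monomial in u, x:
δQ/Q = √((δu/u)² + (1·δx/x)²) = √(0.0286 + 0.00517) = 0.184

0.184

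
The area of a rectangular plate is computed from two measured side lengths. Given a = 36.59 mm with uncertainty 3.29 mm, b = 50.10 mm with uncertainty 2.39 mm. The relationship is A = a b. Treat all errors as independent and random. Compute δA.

187 mm^2

A is a product of powers, so relative uncertainties combine in quadrature:
  (1·δa/a)² = (1×0.0899)² = 0.00808;  (1·δb/b)² = (1×0.0477)² = 0.00228
δA/A = √(0.0104) = 0.102
A = 1833 mm^2, so δA = 0.102 × 1833 = 187 mm^2.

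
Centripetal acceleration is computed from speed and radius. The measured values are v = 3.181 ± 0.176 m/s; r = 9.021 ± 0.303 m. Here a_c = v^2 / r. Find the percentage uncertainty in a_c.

11.6%

Products/powers → add relative errors in quadrature, weighted by exponent:
  (2·δv/v)² = (2×0.0553)² = 0.0122;  (-1·δr/r)² = (-1×0.0336)² = 0.00113
δa_c/a_c = √(0.0134) = 0.116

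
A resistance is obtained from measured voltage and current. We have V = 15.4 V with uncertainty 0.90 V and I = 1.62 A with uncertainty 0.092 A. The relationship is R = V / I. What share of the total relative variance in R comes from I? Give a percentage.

(δR/R)² = (1·δV/V)² + (-1·δI/I)²
  V term: (1×0.0584)² = 0.00342
  I term: (-1×0.0568)² = 0.00323
Total = 0.00664. Share from I = 0.00323/0.00664 = 0.486.

48.6%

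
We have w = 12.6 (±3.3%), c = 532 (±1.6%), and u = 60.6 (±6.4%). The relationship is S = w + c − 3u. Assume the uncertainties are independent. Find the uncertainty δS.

14.4

S is a linear combination, so absolute uncertainties add in quadrature:
  (δw)² = 0.173;  (δc)² = 72.5;  (3·δu)² = 135
δS = √(208) = 14.4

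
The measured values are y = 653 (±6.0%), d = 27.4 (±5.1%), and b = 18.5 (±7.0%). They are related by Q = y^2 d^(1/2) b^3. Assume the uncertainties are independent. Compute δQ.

3.44e+09

Each factor contributes (exponent × relative error)² to (δQ/Q)²:
  (2·δy/y)² = (2×0.0600)² = 0.0144;  (½·δd/d)² = (0.5×0.0510)² = 0.000650;  (3·δb/b)² = (3×0.0700)² = 0.0441
δQ/Q = √(0.0592) = 0.243
Q = 1.41e+10, so δQ = 0.243 × 1.41e+10 = 3.44e+09.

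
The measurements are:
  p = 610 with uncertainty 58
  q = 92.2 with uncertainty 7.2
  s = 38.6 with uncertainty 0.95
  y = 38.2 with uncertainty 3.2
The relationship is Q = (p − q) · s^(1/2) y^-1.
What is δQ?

11.9

Let u = p − q = 518. δu = √(δp² + δq²) = √(3360 + 51.8) = 58.4, so δu/u = 0.113.
Q is then a monomial in u, s, y:
δQ/Q = √((δu/u)² + (½·δs/s)² + (-1·δy/y)²) = √(0.0127 + 0.000151 + 0.00702) = 0.141
Q = 84.2, so δQ = 0.141 × 84.2 = 11.9.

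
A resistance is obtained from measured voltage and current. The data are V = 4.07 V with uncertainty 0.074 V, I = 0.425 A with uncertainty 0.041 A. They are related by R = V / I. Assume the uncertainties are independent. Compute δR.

0.940 Ω

Each factor contributes (exponent × relative error)² to (δR/R)²:
  (1·δV/V)² = (1×0.0182)² = 0.000331;  (-1·δI/I)² = (-1×0.0965)² = 0.00931
δR/R = √(0.00964) = 0.0982
R = 9.58 Ω, so δR = 0.0982 × 9.58 = 0.940 Ω.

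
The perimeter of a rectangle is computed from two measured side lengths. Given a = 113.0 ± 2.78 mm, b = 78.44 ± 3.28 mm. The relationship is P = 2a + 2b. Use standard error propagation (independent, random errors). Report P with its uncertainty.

Each term contributes (cᵢ δxᵢ)² to (δP)²:
  (2·δa)² = 30.9;  (2·δb)² = 43.0
δP = √(73.9) = 8.60 mm
P = 382.9 mm.

382.9 ± 8.60 mm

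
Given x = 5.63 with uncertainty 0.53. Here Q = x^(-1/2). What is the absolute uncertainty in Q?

Q ∝ x^(-1/2), so δQ/Q = |−½| · δx/x = 0.5 × 0.0941 = 0.0471.
Q = 0.421, so δQ = 0.0471 × 0.421 = 0.0198.

0.0198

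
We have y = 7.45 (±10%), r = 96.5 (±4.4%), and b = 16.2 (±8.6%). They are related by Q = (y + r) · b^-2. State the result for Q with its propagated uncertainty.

Let u = y + r = 104. δu = √(δy² + δr²) = √(0.555 + 18.0) = 4.31, so δu/u = 0.0415.
Q is then a monomial in u, b:
δQ/Q = √((δu/u)² + (-2·δb/b)²) = √(0.00172 + 0.0296) = 0.177
Q = 0.396, so δQ = 0.177 × 0.396 = 0.0701.

0.396 ± 0.0701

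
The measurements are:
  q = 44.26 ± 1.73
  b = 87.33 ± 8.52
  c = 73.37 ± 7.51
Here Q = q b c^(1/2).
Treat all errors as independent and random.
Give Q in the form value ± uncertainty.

33110 ± 3870

Q is a product of powers, so relative uncertainties combine in quadrature:
  (1·δq/q)² = (1×0.0391)² = 0.00153;  (1·δb/b)² = (1×0.0976)² = 0.00952;  (½·δc/c)² = (0.5×0.102)² = 0.00262
δQ/Q = √(0.0137) = 0.117
Q = 33110, so δQ = 0.117 × 33110 = 3870.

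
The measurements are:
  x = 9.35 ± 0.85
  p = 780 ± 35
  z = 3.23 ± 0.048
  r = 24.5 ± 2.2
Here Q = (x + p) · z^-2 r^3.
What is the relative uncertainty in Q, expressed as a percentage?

27.5%

Let u = x + p = 789. δu = √(δx² + δp²) = √(0.722 + 1220) = 35.0, so δu/u = 0.0444.
Q is then a monomial in u, z, r:
δQ/Q = √((δu/u)² + (-2·δz/z)² + (3·δr/r)²) = √(0.00197 + 0.000883 + 0.0726) = 0.275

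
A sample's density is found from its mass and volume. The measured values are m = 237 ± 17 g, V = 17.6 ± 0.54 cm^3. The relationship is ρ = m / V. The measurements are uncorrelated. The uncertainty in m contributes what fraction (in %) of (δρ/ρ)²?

(δρ/ρ)² = (1·δm/m)² + (-1·δV/V)²
  m term: (1×0.0717)² = 0.00515
  V term: (-1×0.0307)² = 0.000941
Total = 0.00609. Share from m = 0.00515/0.00609 = 0.845.

84.5%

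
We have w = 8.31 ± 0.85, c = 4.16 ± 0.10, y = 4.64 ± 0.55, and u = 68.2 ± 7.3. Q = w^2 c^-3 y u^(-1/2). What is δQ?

Relative error in a monomial: (δQ/Q)² = Σ (nᵢ · δxᵢ/xᵢ)².
  (2·δw/w)² = (2×0.102)² = 0.0419;  (-3·δc/c)² = (-3×0.0240)² = 0.00520;  (1·δy/y)² = (1×0.119)² = 0.0141;  (−½·δu/u)² = (-0.5×0.107)² = 0.00286
δQ/Q = √(0.0640) = 0.253
Q = 0.539, so δQ = 0.253 × 0.539 = 0.136.

0.136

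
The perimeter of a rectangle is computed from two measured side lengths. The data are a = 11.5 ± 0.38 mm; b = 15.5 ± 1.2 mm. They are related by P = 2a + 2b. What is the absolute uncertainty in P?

Each term contributes (cᵢ δxᵢ)² to (δP)²:
  (2·δa)² = 0.578;  (2·δb)² = 5.76
δP = √(6.34) = 2.52 mm

2.52 mm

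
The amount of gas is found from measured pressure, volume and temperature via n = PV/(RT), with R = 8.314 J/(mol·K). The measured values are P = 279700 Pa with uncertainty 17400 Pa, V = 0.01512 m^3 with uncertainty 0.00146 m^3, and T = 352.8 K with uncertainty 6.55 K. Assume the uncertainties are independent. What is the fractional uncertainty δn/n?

Since n is a product/quotient, work with relative uncertainties:
  (1·δP/P)² = (1×0.0622)² = 0.00387;  (1·δV/V)² = (1×0.0966)² = 0.00932;  (-1·δT/T)² = (-1×0.0186)² = 0.000345
δn/n = √(0.0135) = 0.116

0.116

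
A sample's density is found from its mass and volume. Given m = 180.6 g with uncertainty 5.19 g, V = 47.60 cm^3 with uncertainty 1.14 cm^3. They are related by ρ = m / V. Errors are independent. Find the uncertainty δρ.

Relative error in a monomial: (δρ/ρ)² = Σ (nᵢ · δxᵢ/xᵢ)².
  (1·δm/m)² = (1×0.0287)² = 0.000826;  (-1·δV/V)² = (-1×0.0239)² = 0.000574
δρ/ρ = √(0.00140) = 0.0374
ρ = 3.794 g/cm^3, so δρ = 0.0374 × 3.794 = 0.142 g/cm^3.

0.142 g/cm^3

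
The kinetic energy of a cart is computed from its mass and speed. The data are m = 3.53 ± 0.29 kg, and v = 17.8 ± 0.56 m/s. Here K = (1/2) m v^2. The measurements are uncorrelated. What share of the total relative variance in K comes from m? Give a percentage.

63.0%

(δK/K)² = (1·δm/m)² + (2·δv/v)²
  m term: (1×0.0822)² = 0.00675
  v term: (2×0.0315)² = 0.00396
Total = 0.0107. Share from m = 0.00675/0.0107 = 0.630.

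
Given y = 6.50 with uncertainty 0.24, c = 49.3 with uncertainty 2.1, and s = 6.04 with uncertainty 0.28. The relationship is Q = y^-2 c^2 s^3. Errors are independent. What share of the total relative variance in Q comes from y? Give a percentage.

17.0%

(δQ/Q)² = (-2·δy/y)² + (2·δc/c)² + (3·δs/s)²
  y term: (-2×0.0369)² = 0.00545
  c term: (2×0.0426)² = 0.00726
  s term: (3×0.0464)² = 0.0193
Total = 0.0321. Share from y = 0.00545/0.0321 = 0.170.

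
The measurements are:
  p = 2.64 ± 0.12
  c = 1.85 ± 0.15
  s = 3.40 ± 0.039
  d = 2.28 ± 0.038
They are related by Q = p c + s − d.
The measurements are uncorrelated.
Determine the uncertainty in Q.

0.457

Let w = p·c = 4.88. δw/w = √((1·δp/p)² + (1·δc/c)²) = √(0.00207 + 0.00657) = 0.0930, so δw = 0.454.
Q = w + s − d: δQ = √(δw² + δs² + δd²) = √(0.206 + 0.00152 + 0.00144) = 0.457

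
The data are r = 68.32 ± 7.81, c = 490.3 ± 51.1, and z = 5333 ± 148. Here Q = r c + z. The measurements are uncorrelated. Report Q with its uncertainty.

Let p = r·c = 33500. δp/p = √((1·δr/r)² + (1·δc/c)²) = √(0.0131 + 0.0109) = 0.155, so δp = 5180.
Q = p + z: δQ = √(δp² + δz²) = √(2.69e+07 + 21900) = 5180
Q = 38830.

38830 ± 5180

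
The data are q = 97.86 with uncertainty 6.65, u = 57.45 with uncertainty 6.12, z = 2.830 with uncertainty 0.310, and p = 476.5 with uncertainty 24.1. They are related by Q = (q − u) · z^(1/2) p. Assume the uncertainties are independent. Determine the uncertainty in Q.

7640

Let w = q − u = 40.41. δw = √(δq² + δu²) = √(44.2 + 37.5) = 9.04, so δw/w = 0.224.
Q is then a monomial in w, z, p:
δQ/Q = √((δw/w)² + (½·δz/z)² + (1·δp/p)²) = √(0.0500 + 0.00300 + 0.00256) = 0.236
Q = 32390, so δQ = 0.236 × 32390 = 7640.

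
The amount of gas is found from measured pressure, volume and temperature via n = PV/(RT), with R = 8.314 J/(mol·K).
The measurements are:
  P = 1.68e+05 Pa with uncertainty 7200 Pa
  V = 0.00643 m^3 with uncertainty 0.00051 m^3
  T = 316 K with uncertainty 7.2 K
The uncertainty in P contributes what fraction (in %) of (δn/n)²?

21.2%

(δn/n)² = (1·δP/P)² + (1·δV/V)² + (-1·δT/T)²
  P term: (1×0.0429)² = 0.00184
  V term: (1×0.0793)² = 0.00629
  T term: (-1×0.0228)² = 0.000519
Total = 0.00865. Share from P = 0.00184/0.00865 = 0.212.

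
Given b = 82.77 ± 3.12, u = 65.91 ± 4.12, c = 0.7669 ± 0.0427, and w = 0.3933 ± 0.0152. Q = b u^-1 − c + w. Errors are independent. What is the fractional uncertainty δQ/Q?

0.116

Let p = b·u^-1 = 1.256. δp/p = √((1·δb/b)² + (-1·δu/u)²) = √(0.00142 + 0.00391) = 0.0730, so δp = 0.0917.
Q = p − c + w: δQ = √(δp² + δc² + δw²) = √(0.00840 + 0.00182 + 0.000231) = 0.102
Q = 0.8822, so δQ/Q = 0.102/0.8822 = 0.116.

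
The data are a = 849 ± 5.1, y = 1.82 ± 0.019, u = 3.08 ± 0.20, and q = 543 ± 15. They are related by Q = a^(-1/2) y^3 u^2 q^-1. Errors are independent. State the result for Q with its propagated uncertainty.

0.00361 ± 0.000493

Products/powers → add relative errors in quadrature, weighted by exponent:
  (−½·δa/a)² = (-0.5×0.00601)² = 9.02e-06;  (3·δy/y)² = (3×0.0104)² = 0.000981;  (2·δu/u)² = (2×0.0649)² = 0.0169;  (-1·δq/q)² = (-1×0.0276)² = 0.000763
δQ/Q = √(0.0186) = 0.136
Q = 0.00361, so δQ = 0.136 × 0.00361 = 0.000493.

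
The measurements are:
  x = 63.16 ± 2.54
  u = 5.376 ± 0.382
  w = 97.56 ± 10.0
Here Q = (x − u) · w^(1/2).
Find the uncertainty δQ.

Let h = x − u = 57.78. δh = √(δx² + δu²) = √(6.45 + 0.146) = 2.57, so δh/h = 0.0445.
Q is then a monomial in h, w:
δQ/Q = √((δh/h)² + (½·δw/w)²) = √(0.00198 + 0.00263) = 0.0678
Q = 570.7, so δQ = 0.0678 × 570.7 = 38.7.

38.7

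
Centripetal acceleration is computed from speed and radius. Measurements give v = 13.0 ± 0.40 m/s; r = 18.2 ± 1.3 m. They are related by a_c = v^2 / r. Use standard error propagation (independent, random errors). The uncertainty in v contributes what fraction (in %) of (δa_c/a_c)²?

42.6%

(δa_c/a_c)² = (2·δv/v)² + (-1·δr/r)²
  v term: (2×0.0308)² = 0.00379
  r term: (-1×0.0714)² = 0.00510
Total = 0.00889. Share from v = 0.00379/0.00889 = 0.426.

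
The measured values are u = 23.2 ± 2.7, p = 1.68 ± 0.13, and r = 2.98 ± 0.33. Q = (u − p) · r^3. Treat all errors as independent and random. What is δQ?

202

Let w = u − p = 21.5. δw = √(δu² + δp²) = √(7.29 + 0.0169) = 2.70, so δw/w = 0.126.
Q is then a monomial in w, r:
δQ/Q = √((δw/w)² + (3·δr/r)²) = √(0.0158 + 0.110) = 0.355
Q = 569, so δQ = 0.355 × 569 = 202.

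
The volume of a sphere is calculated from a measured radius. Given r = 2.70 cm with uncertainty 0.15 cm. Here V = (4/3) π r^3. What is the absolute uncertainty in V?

V is a product of powers, so relative uncertainties combine in quadrature:
  (3·δr/r)² = (3×0.0556)² = 0.0278
δV/V = √(0.0278) = 0.167
V = 82.4 cm^3, so δV = 0.167 × 82.4 = 13.7 cm^3.

13.7 cm^3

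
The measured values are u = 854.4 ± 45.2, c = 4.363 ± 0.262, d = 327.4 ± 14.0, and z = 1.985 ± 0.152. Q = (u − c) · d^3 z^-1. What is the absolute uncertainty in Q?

Let w = u − c = 850.0. δw = √(δu² + δc²) = √(2040 + 0.0686) = 45.2, so δw/w = 0.0532.
Q is then a monomial in w, d, z:
δQ/Q = √((δw/w)² + (3·δd/d)² + (-1·δz/z)²) = √(0.00283 + 0.0165 + 0.00586) = 0.159
Q = 1.503e+10, so δQ = 0.159 × 1.503e+10 = 2.38e+09.

2.38e+09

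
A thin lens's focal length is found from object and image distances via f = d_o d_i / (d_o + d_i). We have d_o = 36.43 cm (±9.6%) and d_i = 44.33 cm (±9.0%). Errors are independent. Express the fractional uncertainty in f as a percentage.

∂f/∂d_o = (d_i/(d_o+d_i))² = 0.301;  ∂f/∂d_i = (d_o/(d_o+d_i))² = 0.203
δf = √((∂f/∂d_o · δd_o)² + (∂f/∂d_i · δd_i)²) = √(1.11 + 0.659) = 1.33 cm
f = 20.00 cm, so δf/f = 1.33/20.00 = 0.0665.

6.65%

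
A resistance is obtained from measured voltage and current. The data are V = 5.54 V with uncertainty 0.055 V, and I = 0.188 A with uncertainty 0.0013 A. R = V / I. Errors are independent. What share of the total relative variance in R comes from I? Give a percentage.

(δR/R)² = (1·δV/V)² + (-1·δI/I)²
  V term: (1×0.00993)² = 9.86e-05
  I term: (-1×0.00691)² = 4.78e-05
Total = 0.000146. Share from I = 4.78e-05/0.000146 = 0.327.

32.7%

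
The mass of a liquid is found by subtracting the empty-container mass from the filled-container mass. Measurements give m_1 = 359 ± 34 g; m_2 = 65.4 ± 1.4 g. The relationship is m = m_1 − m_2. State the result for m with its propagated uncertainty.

294 ± 34.0 g

For a sum/difference, combine absolute errors in quadrature:
  (δm_1)² = 1160;  (δm_2)² = 1.96
δm = √(1160) = 34.0 g
m = 294 g.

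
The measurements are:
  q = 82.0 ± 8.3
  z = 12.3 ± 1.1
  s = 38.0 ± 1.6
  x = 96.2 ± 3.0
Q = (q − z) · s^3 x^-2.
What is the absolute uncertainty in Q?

Let u = q − z = 69.7. δu = √(δq² + δz²) = √(68.9 + 1.21) = 8.37, so δu/u = 0.120.
Q is then a monomial in u, s, x:
δQ/Q = √((δu/u)² + (3·δs/s)² + (-2·δx/x)²) = √(0.0144 + 0.0160 + 0.00389) = 0.185
Q = 413, so δQ = 0.185 × 413 = 76.5.

76.5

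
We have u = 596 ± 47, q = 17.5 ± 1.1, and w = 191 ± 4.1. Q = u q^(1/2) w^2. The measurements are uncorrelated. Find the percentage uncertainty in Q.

Each factor contributes (exponent × relative error)² to (δQ/Q)²:
  (1·δu/u)² = (1×0.0789)² = 0.00622;  (½·δq/q)² = (0.5×0.0629)² = 0.000988;  (2·δw/w)² = (2×0.0215)² = 0.00184
δQ/Q = √(0.00905) = 0.0951

9.51%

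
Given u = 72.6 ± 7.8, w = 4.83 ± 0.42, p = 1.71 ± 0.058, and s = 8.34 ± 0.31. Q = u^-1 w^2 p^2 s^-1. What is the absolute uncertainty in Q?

0.0246

Relative error in a monomial: (δQ/Q)² = Σ (nᵢ · δxᵢ/xᵢ)².
  (-1·δu/u)² = (-1×0.107)² = 0.0115;  (2·δw/w)² = (2×0.0870)² = 0.0302;  (2·δp/p)² = (2×0.0339)² = 0.00460;  (-1·δs/s)² = (-1×0.0372)² = 0.00138
δQ/Q = √(0.0478) = 0.219
Q = 0.113, so δQ = 0.219 × 0.113 = 0.0246.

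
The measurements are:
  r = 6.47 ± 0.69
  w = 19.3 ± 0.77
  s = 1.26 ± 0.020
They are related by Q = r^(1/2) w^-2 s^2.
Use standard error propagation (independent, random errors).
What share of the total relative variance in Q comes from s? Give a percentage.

(δQ/Q)² = (½·δr/r)² + (-2·δw/w)² + (2·δs/s)²
  r term: (0.5×0.107)² = 0.00284
  w term: (-2×0.0399)² = 0.00637
  s term: (2×0.0159)² = 0.00101
Total = 0.0102. Share from s = 0.00101/0.0102 = 0.0986.

9.86%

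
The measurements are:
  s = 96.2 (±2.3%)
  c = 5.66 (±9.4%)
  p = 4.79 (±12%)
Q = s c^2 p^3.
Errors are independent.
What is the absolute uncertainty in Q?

1.38e+05

For a monomial Q ∝ s, c^2, p^3, fractional errors add in quadrature:
  (1·δs/s)² = (1×0.0230)² = 0.000529;  (2·δc/c)² = (2×0.0940)² = 0.0353;  (3·δp/p)² = (3×0.120)² = 0.130
δQ/Q = √(0.165) = 0.407
Q = 3.39e+05, so δQ = 0.407 × 3.39e+05 = 1.38e+05.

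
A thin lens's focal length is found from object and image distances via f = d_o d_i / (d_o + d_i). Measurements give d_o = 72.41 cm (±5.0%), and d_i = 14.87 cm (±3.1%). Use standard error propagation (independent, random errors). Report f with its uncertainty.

∂f/∂d_o = (d_i/(d_o+d_i))² = 0.0290;  ∂f/∂d_i = (d_o/(d_o+d_i))² = 0.688
δf = √((∂f/∂d_o · δd_o)² + (∂f/∂d_i · δd_i)²) = √(0.0110 + 0.101) = 0.334 cm
f = 12.34 cm.

12.34 ± 0.334 cm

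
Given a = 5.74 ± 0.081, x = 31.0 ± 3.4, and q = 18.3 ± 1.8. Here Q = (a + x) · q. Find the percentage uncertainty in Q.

Let u = a + x = 36.7. δu = √(δa² + δx²) = √(0.00656 + 11.6) = 3.40, so δu/u = 0.0926.
Q is then a monomial in u, q:
δQ/Q = √((δu/u)² + (1·δq/q)²) = √(0.00857 + 0.00967) = 0.135

13.5%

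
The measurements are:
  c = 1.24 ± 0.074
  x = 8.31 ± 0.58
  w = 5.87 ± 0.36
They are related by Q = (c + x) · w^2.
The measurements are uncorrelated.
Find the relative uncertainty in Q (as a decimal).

0.137

Let u = c + x = 9.55. δu = √(δc² + δx²) = √(0.00548 + 0.336) = 0.585, so δu/u = 0.0612.
Q is then a monomial in u, w:
δQ/Q = √((δu/u)² + (2·δw/w)²) = √(0.00375 + 0.0150) = 0.137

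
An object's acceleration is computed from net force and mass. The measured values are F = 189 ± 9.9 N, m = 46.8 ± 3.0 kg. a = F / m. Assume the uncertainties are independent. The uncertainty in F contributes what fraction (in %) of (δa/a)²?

(δa/a)² = (1·δF/F)² + (-1·δm/m)²
  F term: (1×0.0524)² = 0.00274
  m term: (-1×0.0641)² = 0.00411
Total = 0.00685. Share from F = 0.00274/0.00685 = 0.400.

40.0%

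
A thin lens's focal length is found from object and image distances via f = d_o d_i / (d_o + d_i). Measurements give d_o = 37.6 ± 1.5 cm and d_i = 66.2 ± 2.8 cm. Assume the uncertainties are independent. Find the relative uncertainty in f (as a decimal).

∂f/∂d_o = (d_i/(d_o+d_i))² = 0.407;  ∂f/∂d_i = (d_o/(d_o+d_i))² = 0.131
δf = √((∂f/∂d_o · δd_o)² + (∂f/∂d_i · δd_i)²) = √(0.372 + 0.135) = 0.712 cm
f = 24.0 cm, so δf/f = 0.712/24.0 = 0.0297.

0.0297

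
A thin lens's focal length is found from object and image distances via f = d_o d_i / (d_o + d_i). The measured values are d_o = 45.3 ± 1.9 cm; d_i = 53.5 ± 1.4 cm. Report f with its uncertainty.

24.5 ± 0.630 cm

∂f/∂d_o = (d_i/(d_o+d_i))² = 0.293;  ∂f/∂d_i = (d_o/(d_o+d_i))² = 0.210
δf = √((∂f/∂d_o · δd_o)² + (∂f/∂d_i · δd_i)²) = √(0.310 + 0.0866) = 0.630 cm
f = 24.5 cm.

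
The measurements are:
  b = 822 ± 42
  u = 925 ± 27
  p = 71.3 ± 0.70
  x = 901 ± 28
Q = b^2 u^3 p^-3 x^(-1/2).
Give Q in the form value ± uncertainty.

(4.92 ± 0.681) × 10^7

Q is a product of powers, so relative uncertainties combine in quadrature:
  (2·δb/b)² = (2×0.0511)² = 0.0104;  (3·δu/u)² = (3×0.0292)² = 0.00767;  (-3·δp/p)² = (-3×0.00982)² = 0.000867;  (−½·δx/x)² = (-0.5×0.0311)² = 0.000241
δQ/Q = √(0.0192) = 0.139
Q = 4.92e+07, so δQ = 0.139 × 4.92e+07 = 6.81e+06.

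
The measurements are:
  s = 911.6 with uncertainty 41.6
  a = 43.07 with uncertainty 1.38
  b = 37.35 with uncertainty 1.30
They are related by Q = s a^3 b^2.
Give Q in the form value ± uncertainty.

(1.016 ± 0.129) × 10^11

Since Q is a product/quotient, work with relative uncertainties:
  (1·δs/s)² = (1×0.0456)² = 0.00208;  (3·δa/a)² = (3×0.0320)² = 0.00924;  (2·δb/b)² = (2×0.0348)² = 0.00485
δQ/Q = √(0.0162) = 0.127
Q = 1.016e+11, so δQ = 0.127 × 1.016e+11 = 1.29e+10.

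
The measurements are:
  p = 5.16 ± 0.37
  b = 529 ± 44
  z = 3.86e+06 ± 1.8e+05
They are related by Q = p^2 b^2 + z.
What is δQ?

Let w = p^2·b^2 = 7.45e+06. δw/w = √((2·δp/p)² + (2·δb/b)²) = √(0.0206 + 0.0277) = 0.220, so δw = 1.64e+06.
Q = w + z: δQ = √(δw² + δz²) = √(2.68e+12 + 3.24e+10) = 1.65e+06

1.65e+06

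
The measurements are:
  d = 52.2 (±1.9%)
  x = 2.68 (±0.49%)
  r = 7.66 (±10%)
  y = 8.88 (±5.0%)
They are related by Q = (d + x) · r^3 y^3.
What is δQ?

5.8e+06

Let u = d + x = 54.9. δu = √(δd² + δx²) = √(0.984 + 0.000172) = 0.992, so δu/u = 0.0181.
Q is then a monomial in u, r, y:
δQ/Q = √((δu/u)² + (3·δr/r)² + (3·δy/y)²) = √(0.000327 + 0.0900 + 0.0225) = 0.336
Q = 1.73e+07, so δQ = 0.336 × 1.73e+07 = 5.8e+06.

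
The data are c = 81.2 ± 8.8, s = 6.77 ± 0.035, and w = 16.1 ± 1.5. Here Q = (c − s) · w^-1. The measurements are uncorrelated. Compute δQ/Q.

Let u = c − s = 74.4. δu = √(δc² + δs²) = √(77.4 + 0.00123) = 8.80, so δu/u = 0.118.
Q is then a monomial in u, w:
δQ/Q = √((δu/u)² + (-1·δw/w)²) = √(0.0140 + 0.00868) = 0.151

0.151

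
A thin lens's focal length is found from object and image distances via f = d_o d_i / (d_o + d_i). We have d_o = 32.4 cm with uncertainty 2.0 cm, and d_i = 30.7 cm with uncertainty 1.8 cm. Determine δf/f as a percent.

4.25%

∂f/∂d_o = (d_i/(d_o+d_i))² = 0.237;  ∂f/∂d_i = (d_o/(d_o+d_i))² = 0.264
δf = √((∂f/∂d_o · δd_o)² + (∂f/∂d_i · δd_i)²) = √(0.224 + 0.225) = 0.670 cm
f = 15.8 cm, so δf/f = 0.670/15.8 = 0.0425.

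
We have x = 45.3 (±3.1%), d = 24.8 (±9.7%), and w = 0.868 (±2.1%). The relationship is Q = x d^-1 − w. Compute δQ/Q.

0.195

Let p = x·d^-1 = 1.83. δp/p = √((1·δx/x)² + (-1·δd/d)²) = √(0.000961 + 0.00941) = 0.102, so δp = 0.186.
Q = p − w: δQ = √(δp² + δw²) = √(0.0346 + 0.000332) = 0.187
Q = 0.959, so δQ/Q = 0.187/0.959 = 0.195.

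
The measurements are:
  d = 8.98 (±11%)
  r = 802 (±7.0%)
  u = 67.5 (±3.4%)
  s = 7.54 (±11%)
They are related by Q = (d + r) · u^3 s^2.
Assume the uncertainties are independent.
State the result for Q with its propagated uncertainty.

Let w = d + r = 811. δw = √(δd² + δr²) = √(0.976 + 3150) = 56.1, so δw/w = 0.0692.
Q is then a monomial in w, u, s:
δQ/Q = √((δw/w)² + (3·δu/u)² + (2·δs/s)²) = √(0.00479 + 0.0104 + 0.0484) = 0.252
Q = 1.42e+10, so δQ = 0.252 × 1.42e+10 = 3.58e+09.

(1.42 ± 0.358) × 10^10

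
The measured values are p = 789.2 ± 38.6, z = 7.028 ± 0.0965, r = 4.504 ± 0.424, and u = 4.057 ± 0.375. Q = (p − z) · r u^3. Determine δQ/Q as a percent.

29.7%

Let w = p − z = 782.2. δw = √(δp² + δz²) = √(1490 + 0.00931) = 38.6, so δw/w = 0.0493.
Q is then a monomial in w, r, u:
δQ/Q = √((δw/w)² + (1·δr/r)² + (3·δu/u)²) = √(0.00244 + 0.00886 + 0.0769) = 0.297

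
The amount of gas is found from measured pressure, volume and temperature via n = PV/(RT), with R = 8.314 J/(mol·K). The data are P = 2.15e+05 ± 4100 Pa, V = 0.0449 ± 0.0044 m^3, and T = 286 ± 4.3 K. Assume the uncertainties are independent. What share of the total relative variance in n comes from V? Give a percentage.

94.2%

(δn/n)² = (1·δP/P)² + (1·δV/V)² + (-1·δT/T)²
  P term: (1×0.0191)² = 0.000364
  V term: (1×0.0980)² = 0.00960
  T term: (-1×0.0150)² = 0.000226
Total = 0.0102. Share from V = 0.00960/0.0102 = 0.942.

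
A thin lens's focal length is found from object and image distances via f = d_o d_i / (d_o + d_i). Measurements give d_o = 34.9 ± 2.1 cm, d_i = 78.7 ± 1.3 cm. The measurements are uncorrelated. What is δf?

1.02 cm

∂f/∂d_o = (d_i/(d_o+d_i))² = 0.480;  ∂f/∂d_i = (d_o/(d_o+d_i))² = 0.0944
δf = √((∂f/∂d_o · δd_o)² + (∂f/∂d_i · δd_i)²) = √(1.02 + 0.0151) = 1.02 cm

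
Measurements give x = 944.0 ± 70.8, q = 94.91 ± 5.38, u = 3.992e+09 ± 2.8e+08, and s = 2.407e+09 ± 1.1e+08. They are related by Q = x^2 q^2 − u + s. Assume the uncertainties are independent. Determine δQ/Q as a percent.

23.9%

Let p = x^2·q^2 = 8.027e+09. δp/p = √((2·δx/x)² + (2·δq/q)²) = √(0.0225 + 0.0129) = 0.188, so δp = 1.51e+09.
Q = p − u + s: δQ = √(δp² + δu² + δs²) = √(2.28e+18 + 7.84e+16 + 1.21e+16) = 1.54e+09
Q = 6.442e+09, so δQ/Q = 1.54e+09/6.442e+09 = 0.239.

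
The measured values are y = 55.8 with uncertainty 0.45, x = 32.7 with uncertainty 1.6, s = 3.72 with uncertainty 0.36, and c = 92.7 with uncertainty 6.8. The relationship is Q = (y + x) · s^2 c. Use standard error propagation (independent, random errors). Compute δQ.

Let u = y + x = 88.5. δu = √(δy² + δx²) = √(0.203 + 2.56) = 1.66, so δu/u = 0.0188.
Q is then a monomial in u, s, c:
δQ/Q = √((δu/u)² + (2·δs/s)² + (1·δc/c)²) = √(0.000353 + 0.0375 + 0.00538) = 0.208
Q = 1.14e+05, so δQ = 0.208 × 1.14e+05 = 23600.

23600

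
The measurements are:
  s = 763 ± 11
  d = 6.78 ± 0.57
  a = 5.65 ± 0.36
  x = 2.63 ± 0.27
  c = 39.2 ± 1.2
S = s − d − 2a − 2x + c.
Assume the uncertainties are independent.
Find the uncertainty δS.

11.1

Each term contributes (cᵢ δxᵢ)² to (δS)²:
  (δs)² = 121;  (δd)² = 0.325;  (2·δa)² = 0.518;  (2·δx)² = 0.292;  (δc)² = 1.44
δS = √(124) = 11.1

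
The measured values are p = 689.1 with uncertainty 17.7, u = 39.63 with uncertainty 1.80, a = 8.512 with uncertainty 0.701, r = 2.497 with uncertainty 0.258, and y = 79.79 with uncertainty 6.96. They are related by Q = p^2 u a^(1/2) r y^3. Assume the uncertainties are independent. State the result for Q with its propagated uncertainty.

(6.964 ± 2.04) × 10^13

Each factor contributes (exponent × relative error)² to (δQ/Q)²:
  (2·δp/p)² = (2×0.0257)² = 0.00264;  (1·δu/u)² = (1×0.0454)² = 0.00206;  (½·δa/a)² = (0.5×0.0824)² = 0.00170;  (1·δr/r)² = (1×0.103)² = 0.0107;  (3·δy/y)² = (3×0.0872)² = 0.0685
δQ/Q = √(0.0856) = 0.292
Q = 6.964e+13, so δQ = 0.292 × 6.964e+13 = 2.04e+13.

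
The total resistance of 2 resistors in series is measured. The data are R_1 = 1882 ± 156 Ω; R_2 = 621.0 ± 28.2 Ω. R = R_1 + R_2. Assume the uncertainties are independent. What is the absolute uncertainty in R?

159 Ω

For a sum/difference, combine absolute errors in quadrature:
  (δR_1)² = 24300;  (δR_2)² = 795
δR = √(25100) = 159 Ω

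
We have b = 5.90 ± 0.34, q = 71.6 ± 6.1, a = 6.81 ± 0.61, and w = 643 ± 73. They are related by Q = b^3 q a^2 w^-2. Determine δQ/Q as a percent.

Since Q is a product/quotient, work with relative uncertainties:
  (3·δb/b)² = (3×0.0576)² = 0.0299;  (1·δq/q)² = (1×0.0852)² = 0.00726;  (2·δa/a)² = (2×0.0896)² = 0.0321;  (-2·δw/w)² = (-2×0.114)² = 0.0516
δQ/Q = √(0.121) = 0.348

34.8%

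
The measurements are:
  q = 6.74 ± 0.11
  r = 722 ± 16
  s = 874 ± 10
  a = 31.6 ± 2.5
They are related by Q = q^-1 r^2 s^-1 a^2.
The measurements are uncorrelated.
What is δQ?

14600

Products/powers → add relative errors in quadrature, weighted by exponent:
  (-1·δq/q)² = (-1×0.0163)² = 0.000266;  (2·δr/r)² = (2×0.0222)² = 0.00196;  (-1·δs/s)² = (-1×0.0114)² = 0.000131;  (2·δa/a)² = (2×0.0791)² = 0.0250
δQ/Q = √(0.0274) = 0.166
Q = 88400, so δQ = 0.166 × 88400 = 14600.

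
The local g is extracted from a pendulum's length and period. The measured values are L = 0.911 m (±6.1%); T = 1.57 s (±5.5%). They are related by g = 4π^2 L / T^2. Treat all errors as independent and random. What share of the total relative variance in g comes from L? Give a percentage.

(δg/g)² = (1·δL/L)² + (-2·δT/T)²
  L term: (1×0.0610)² = 0.00372
  T term: (-2×0.0550)² = 0.0121
Total = 0.0158. Share from L = 0.00372/0.0158 = 0.235.

23.5%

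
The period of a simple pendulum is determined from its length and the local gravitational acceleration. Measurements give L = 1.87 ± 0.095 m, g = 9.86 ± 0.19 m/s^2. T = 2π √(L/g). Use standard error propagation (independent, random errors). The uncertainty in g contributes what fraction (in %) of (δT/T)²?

(δT/T)² = (½·δL/L)² + (−½·δg/g)²
  L term: (0.5×0.0508)² = 0.000645
  g term: (-0.5×0.0193)² = 9.28e-05
Total = 0.000738. Share from g = 9.28e-05/0.000738 = 0.126.

12.6%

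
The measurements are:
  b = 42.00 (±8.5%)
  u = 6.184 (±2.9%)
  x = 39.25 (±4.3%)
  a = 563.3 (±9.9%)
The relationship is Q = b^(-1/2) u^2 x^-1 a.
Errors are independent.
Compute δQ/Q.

Relative error in a monomial: (δQ/Q)² = Σ (nᵢ · δxᵢ/xᵢ)².
  (−½·δb/b)² = (-0.5×0.0850)² = 0.00181;  (2·δu/u)² = (2×0.0290)² = 0.00336;  (-1·δx/x)² = (-1×0.0430)² = 0.00185;  (1·δa/a)² = (1×0.0990)² = 0.00980
δQ/Q = √(0.0168) = 0.130

0.130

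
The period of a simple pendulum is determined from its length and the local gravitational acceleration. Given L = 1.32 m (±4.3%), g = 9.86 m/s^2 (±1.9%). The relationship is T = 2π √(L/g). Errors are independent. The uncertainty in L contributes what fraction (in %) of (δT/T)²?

83.7%

(δT/T)² = (½·δL/L)² + (−½·δg/g)²
  L term: (0.5×0.0430)² = 0.000462
  g term: (-0.5×0.0190)² = 9.02e-05
Total = 0.000552. Share from L = 0.000462/0.000552 = 0.837.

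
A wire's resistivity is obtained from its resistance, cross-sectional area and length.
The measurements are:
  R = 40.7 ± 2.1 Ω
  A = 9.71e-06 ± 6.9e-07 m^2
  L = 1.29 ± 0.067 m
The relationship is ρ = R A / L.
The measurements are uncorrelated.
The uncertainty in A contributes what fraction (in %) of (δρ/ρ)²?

(δρ/ρ)² = (1·δR/R)² + (1·δA/A)² + (-1·δL/L)²
  R term: (1×0.0516)² = 0.00266
  A term: (1×0.0711)² = 0.00505
  L term: (-1×0.0519)² = 0.00270
Total = 0.0104. Share from A = 0.00505/0.0104 = 0.485.

48.5%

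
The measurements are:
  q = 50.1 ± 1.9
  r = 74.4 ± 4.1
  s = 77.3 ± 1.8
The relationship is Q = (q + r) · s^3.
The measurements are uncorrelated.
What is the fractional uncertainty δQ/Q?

0.0787

Let u = q + r = 124. δu = √(δq² + δr²) = √(3.61 + 16.8) = 4.52, so δu/u = 0.0363.
Q is then a monomial in u, s:
δQ/Q = √((δu/u)² + (3·δs/s)²) = √(0.00132 + 0.00488) = 0.0787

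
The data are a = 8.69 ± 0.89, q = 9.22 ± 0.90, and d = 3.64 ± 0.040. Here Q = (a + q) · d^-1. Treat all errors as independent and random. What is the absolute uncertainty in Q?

0.352

Let u = a + q = 17.9. δu = √(δa² + δq²) = √(0.792 + 0.810) = 1.27, so δu/u = 0.0707.
Q is then a monomial in u, d:
δQ/Q = √((δu/u)² + (-1·δd/d)²) = √(0.00499 + 0.000121) = 0.0715
Q = 4.92, so δQ = 0.0715 × 4.92 = 0.352.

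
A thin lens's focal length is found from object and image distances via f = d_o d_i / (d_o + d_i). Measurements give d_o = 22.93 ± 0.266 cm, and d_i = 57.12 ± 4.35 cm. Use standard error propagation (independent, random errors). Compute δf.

0.382 cm

∂f/∂d_o = (d_i/(d_o+d_i))² = 0.509;  ∂f/∂d_i = (d_o/(d_o+d_i))² = 0.0821
δf = √((∂f/∂d_o · δd_o)² + (∂f/∂d_i · δd_i)²) = √(0.0183 + 0.127) = 0.382 cm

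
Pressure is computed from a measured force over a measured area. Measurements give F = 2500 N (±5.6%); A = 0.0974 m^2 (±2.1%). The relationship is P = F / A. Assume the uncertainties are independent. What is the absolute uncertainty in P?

1540 Pa

Products/powers → add relative errors in quadrature, weighted by exponent:
  (1·δF/F)² = (1×0.0560)² = 0.00314;  (-1·δA/A)² = (-1×0.0210)² = 0.000441
δP/P = √(0.00358) = 0.0598
P = 25700 Pa, so δP = 0.0598 × 25700 = 1540 Pa.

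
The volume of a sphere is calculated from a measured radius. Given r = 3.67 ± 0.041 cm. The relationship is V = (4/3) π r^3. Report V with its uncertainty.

207 ± 6.94 cm^3

V ∝ r^3, so δV/V = |3| · δr/r = 3 × 0.0112 = 0.0335.
V = 207 cm^3, so δV = 0.0335 × 207 = 6.94 cm^3.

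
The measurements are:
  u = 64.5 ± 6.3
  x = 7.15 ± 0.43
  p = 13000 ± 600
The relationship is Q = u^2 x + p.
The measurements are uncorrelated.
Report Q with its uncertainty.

42700 ± 6110

Let w = u^2·x = 29700. δw/w = √((2·δu/u)² + (1·δx/x)²) = √(0.0382 + 0.00362) = 0.204, so δw = 6080.
Q = w + p: δQ = √(δw² + δp²) = √(3.7e+07 + 3.6e+05) = 6110
Q = 42700.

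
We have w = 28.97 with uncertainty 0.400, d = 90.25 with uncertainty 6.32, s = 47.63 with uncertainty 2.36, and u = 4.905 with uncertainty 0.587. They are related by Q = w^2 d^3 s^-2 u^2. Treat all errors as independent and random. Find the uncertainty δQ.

Each factor contributes (exponent × relative error)² to (δQ/Q)²:
  (2·δw/w)² = (2×0.0138)² = 0.000763;  (3·δd/d)² = (3×0.0700)² = 0.0441;  (-2·δs/s)² = (-2×0.0495)² = 0.00982;  (2·δu/u)² = (2×0.120)² = 0.0573
δQ/Q = √(0.112) = 0.335
Q = 6.543e+06, so δQ = 0.335 × 6.543e+06 = 2.19e+06.

2.19e+06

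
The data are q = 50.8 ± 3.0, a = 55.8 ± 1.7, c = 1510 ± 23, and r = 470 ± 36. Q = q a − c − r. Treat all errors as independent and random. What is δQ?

193

Let p = q·a = 2830. δp/p = √((1·δq/q)² + (1·δa/a)²) = √(0.00349 + 0.000928) = 0.0665, so δp = 188.
Q = p − c − r: δQ = √(δp² + δc² + δr²) = √(35500 + 529 + 1300) = 193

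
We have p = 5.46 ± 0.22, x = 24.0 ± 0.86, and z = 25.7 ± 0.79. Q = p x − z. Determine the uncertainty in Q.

Let w = p·x = 131. δw/w = √((1·δp/p)² + (1·δx/x)²) = √(0.00162 + 0.00128) = 0.0539, so δw = 7.07.
Q = w − z: δQ = √(δw² + δz²) = √(49.9 + 0.624) = 7.11

7.11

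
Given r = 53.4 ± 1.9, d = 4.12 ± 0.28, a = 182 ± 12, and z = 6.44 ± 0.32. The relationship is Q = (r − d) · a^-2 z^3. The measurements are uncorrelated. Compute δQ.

0.0806

Let u = r − d = 49.3. δu = √(δr² + δd²) = √(3.61 + 0.0784) = 1.92, so δu/u = 0.0390.
Q is then a monomial in u, a, z:
δQ/Q = √((δu/u)² + (-2·δa/a)² + (3·δz/z)²) = √(0.00152 + 0.0174 + 0.0222) = 0.203
Q = 0.397, so δQ = 0.203 × 0.397 = 0.0806.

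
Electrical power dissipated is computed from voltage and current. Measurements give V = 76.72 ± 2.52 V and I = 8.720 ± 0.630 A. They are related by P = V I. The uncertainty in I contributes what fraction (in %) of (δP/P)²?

(δP/P)² = (1·δV/V)² + (1·δI/I)²
  V term: (1×0.0328)² = 0.00108
  I term: (1×0.0722)² = 0.00522
Total = 0.00630. Share from I = 0.00522/0.00630 = 0.829.

82.9%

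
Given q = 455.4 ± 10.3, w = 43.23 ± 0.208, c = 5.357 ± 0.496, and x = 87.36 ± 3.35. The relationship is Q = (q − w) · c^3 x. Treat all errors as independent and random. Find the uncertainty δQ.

Let u = q − w = 412.2. δu = √(δq² + δw²) = √(106 + 0.0433) = 10.3, so δu/u = 0.0250.
Q is then a monomial in u, c, x:
δQ/Q = √((δu/u)² + (3·δc/c)² + (1·δx/x)²) = √(0.000625 + 0.0772 + 0.00147) = 0.282
Q = 5.535e+06, so δQ = 0.282 × 5.535e+06 = 1.56e+06.

1.56e+06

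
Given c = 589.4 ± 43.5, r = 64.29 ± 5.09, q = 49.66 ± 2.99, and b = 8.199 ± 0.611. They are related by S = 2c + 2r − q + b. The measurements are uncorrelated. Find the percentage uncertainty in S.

Sums and differences: (δS)² = Σ (cᵢ δxᵢ)².
  (2·δc)² = 7570;  (2·δr)² = 104;  (δq)² = 8.94;  (δb)² = 0.373
δS = √(7680) = 87.6
S = 1266, so δS/S = 87.6/1266 = 0.0692.

6.92%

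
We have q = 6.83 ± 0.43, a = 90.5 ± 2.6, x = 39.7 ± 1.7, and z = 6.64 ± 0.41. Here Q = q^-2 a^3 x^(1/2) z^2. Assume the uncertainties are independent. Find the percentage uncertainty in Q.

19.7%

Q is a product of powers, so relative uncertainties combine in quadrature:
  (-2·δq/q)² = (-2×0.0630)² = 0.0159;  (3·δa/a)² = (3×0.0287)² = 0.00743;  (½·δx/x)² = (0.5×0.0428)² = 0.000458;  (2·δz/z)² = (2×0.0617)² = 0.0153
δQ/Q = √(0.0390) = 0.197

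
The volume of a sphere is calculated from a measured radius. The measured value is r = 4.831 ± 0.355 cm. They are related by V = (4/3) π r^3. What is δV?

Since V is a product/quotient, work with relative uncertainties:
  (3·δr/r)² = (3×0.0735)² = 0.0486
δV/V = √(0.0486) = 0.220
V = 472.3 cm^3, so δV = 0.220 × 472.3 = 104 cm^3.

104 cm^3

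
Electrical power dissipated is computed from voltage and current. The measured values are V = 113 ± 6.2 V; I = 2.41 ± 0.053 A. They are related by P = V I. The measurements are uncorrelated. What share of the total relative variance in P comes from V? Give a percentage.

(δP/P)² = (1·δV/V)² + (1·δI/I)²
  V term: (1×0.0549)² = 0.00301
  I term: (1×0.0220)² = 0.000484
Total = 0.00349. Share from V = 0.00301/0.00349 = 0.862.

86.2%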